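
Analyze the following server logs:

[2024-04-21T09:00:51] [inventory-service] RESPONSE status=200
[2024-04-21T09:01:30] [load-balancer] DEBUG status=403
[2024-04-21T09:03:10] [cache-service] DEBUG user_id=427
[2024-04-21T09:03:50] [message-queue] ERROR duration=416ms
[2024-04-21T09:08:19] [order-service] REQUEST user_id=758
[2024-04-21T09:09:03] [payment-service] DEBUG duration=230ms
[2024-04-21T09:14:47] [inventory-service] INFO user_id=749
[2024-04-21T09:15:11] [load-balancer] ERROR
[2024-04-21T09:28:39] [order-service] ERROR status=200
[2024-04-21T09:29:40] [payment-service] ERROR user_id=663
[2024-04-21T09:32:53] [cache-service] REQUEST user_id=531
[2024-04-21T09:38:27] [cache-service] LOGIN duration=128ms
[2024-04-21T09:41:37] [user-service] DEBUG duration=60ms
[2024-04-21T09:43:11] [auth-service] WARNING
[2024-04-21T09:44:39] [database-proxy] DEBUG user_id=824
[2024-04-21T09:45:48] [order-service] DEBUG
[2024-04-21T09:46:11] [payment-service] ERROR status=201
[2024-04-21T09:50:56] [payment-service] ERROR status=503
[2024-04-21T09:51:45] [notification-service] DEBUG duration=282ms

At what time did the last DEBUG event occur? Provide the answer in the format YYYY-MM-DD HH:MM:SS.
2024-04-21 09:51:45

To find the last event:

1. Filter for all DEBUG events
2. Sort by timestamp
3. Select the last one
4. Timestamp: 2024-04-21 09:51:45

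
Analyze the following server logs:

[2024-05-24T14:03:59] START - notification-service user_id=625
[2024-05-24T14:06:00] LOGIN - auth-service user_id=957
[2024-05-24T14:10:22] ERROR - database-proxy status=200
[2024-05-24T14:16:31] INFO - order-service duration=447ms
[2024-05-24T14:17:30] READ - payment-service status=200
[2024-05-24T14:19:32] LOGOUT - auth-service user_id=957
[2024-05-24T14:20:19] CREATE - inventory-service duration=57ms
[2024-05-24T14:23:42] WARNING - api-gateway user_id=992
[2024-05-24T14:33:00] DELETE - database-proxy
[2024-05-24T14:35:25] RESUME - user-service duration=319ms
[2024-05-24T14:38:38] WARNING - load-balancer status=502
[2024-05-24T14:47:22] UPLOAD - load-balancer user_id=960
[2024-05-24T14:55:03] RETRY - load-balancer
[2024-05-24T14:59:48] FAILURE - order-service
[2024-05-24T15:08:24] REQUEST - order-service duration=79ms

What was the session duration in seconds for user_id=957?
812

To calculate session duration:

1. Find LOGIN event for user_id=957: 2024-05-24T14:06:00
2. Find LOGOUT event for user_id=957: 2024-05-24T14:19:32
3. Session duration: 2024-05-24T14:19:32 - 2024-05-24T14:06:00 = 812 seconds (13 minutes)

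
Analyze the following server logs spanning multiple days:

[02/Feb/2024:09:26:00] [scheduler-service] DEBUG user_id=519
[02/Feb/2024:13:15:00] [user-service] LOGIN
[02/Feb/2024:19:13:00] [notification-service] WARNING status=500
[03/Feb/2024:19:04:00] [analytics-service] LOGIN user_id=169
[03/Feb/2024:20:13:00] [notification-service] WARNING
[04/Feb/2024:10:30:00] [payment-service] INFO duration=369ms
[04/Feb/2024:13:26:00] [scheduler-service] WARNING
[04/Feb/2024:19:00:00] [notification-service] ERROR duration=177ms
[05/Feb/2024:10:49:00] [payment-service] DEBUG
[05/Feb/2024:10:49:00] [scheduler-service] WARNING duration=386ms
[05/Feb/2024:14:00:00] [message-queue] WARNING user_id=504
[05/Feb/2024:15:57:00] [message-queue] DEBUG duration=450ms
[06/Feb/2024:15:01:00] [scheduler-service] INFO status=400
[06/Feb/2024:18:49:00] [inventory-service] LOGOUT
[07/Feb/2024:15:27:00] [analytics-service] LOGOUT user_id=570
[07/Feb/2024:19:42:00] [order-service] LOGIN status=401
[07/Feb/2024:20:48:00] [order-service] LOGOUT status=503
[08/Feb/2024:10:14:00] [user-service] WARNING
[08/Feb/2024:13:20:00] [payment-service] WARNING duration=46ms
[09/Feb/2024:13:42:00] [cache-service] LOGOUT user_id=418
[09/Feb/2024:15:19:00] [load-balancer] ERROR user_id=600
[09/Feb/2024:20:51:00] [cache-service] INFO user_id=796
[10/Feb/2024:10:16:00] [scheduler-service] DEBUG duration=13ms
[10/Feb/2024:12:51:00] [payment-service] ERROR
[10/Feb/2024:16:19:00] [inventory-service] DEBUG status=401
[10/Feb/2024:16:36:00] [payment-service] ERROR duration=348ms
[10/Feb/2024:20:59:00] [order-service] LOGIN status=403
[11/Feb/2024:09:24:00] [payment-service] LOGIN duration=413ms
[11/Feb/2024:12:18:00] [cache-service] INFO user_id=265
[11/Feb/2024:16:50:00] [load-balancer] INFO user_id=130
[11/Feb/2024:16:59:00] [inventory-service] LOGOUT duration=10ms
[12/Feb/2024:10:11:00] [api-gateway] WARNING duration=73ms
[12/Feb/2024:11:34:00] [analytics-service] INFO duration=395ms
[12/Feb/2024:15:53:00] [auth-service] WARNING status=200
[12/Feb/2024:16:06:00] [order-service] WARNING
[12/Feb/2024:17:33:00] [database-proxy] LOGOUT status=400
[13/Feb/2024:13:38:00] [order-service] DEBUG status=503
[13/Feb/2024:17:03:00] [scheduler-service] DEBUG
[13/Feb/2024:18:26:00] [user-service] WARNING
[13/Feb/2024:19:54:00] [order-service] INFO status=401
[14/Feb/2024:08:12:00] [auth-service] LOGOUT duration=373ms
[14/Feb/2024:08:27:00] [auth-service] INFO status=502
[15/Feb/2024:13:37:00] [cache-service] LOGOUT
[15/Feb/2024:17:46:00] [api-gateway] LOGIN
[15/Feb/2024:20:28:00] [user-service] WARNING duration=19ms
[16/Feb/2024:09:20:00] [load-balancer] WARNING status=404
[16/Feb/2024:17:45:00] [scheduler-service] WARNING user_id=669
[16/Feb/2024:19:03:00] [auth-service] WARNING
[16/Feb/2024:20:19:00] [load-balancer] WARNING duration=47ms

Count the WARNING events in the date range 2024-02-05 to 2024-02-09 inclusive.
4

To filter by date range:

1. Date range: 2024-02-05 through 2024-02-09, both dates inclusive
2. Filter for WARNING events whose date falls in this range
3. Count matching events: 4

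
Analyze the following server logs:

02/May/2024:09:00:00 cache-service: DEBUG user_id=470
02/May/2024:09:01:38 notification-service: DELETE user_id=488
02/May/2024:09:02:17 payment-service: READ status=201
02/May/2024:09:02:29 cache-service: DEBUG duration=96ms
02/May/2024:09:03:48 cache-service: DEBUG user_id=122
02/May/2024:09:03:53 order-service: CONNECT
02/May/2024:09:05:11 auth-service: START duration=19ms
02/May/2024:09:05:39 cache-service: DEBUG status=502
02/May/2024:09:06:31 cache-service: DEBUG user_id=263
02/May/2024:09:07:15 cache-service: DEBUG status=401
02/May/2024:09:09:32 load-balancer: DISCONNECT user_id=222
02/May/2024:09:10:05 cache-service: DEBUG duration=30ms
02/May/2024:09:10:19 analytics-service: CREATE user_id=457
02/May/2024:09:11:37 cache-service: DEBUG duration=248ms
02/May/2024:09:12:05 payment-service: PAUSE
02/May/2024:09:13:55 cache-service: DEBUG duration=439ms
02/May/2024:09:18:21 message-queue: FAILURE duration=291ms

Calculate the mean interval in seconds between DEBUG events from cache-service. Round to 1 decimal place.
104.4

To calculate average interval:

1. Find all DEBUG events for cache-service in order
2. Calculate time gaps between consecutive events
3. Compute mean of gaps: 835 / 8 = 104.4 seconds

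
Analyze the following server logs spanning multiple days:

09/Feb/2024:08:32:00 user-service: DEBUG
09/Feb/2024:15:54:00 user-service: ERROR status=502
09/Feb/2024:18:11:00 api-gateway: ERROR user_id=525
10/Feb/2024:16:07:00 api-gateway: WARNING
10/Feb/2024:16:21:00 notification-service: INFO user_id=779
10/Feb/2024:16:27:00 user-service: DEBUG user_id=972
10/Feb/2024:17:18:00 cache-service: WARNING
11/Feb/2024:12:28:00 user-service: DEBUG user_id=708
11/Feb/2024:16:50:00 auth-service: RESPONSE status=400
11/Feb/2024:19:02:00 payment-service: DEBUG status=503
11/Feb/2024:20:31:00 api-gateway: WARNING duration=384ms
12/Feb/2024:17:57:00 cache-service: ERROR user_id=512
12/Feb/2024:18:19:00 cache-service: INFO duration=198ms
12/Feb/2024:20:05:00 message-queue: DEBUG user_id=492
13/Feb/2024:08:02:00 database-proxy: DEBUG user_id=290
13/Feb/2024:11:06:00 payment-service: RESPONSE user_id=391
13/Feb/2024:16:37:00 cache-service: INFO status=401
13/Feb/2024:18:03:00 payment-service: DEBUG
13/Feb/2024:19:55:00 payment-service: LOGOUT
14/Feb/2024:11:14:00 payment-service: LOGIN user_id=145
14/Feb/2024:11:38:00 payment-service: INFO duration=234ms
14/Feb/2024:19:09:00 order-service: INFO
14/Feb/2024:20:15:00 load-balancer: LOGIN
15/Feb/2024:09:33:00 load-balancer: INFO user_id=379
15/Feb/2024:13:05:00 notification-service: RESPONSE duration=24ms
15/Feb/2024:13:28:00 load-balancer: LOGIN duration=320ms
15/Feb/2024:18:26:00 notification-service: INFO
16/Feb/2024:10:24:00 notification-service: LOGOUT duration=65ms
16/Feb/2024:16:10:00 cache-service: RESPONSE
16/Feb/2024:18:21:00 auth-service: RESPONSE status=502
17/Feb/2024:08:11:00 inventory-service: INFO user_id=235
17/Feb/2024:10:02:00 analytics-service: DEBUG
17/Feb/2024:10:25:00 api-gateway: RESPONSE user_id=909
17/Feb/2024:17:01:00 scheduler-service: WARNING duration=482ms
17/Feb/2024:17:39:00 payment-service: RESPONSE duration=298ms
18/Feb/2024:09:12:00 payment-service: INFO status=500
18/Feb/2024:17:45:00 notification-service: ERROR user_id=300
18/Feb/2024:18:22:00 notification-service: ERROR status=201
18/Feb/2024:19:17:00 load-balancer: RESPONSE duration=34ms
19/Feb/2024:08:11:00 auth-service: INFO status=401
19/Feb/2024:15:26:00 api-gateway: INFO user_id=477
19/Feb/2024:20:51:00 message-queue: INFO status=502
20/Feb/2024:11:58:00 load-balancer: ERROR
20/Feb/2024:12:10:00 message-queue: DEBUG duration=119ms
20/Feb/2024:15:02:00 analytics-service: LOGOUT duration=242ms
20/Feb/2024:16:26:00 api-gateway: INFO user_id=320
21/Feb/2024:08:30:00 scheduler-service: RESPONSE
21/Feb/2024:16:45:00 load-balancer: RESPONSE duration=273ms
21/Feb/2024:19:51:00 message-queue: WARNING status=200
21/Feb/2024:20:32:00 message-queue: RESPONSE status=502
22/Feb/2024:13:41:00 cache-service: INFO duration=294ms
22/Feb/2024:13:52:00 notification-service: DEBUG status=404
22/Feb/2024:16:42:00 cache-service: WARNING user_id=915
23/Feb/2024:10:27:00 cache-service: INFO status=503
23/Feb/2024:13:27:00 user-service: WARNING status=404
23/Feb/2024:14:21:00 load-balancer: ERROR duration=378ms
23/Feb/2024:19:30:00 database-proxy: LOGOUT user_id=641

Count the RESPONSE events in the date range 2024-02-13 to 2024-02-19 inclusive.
7

To filter by date range:

1. Date range: 2024-02-13 through 2024-02-19, both dates inclusive
2. Filter for RESPONSE events whose date falls in this range
3. Count matching events: 7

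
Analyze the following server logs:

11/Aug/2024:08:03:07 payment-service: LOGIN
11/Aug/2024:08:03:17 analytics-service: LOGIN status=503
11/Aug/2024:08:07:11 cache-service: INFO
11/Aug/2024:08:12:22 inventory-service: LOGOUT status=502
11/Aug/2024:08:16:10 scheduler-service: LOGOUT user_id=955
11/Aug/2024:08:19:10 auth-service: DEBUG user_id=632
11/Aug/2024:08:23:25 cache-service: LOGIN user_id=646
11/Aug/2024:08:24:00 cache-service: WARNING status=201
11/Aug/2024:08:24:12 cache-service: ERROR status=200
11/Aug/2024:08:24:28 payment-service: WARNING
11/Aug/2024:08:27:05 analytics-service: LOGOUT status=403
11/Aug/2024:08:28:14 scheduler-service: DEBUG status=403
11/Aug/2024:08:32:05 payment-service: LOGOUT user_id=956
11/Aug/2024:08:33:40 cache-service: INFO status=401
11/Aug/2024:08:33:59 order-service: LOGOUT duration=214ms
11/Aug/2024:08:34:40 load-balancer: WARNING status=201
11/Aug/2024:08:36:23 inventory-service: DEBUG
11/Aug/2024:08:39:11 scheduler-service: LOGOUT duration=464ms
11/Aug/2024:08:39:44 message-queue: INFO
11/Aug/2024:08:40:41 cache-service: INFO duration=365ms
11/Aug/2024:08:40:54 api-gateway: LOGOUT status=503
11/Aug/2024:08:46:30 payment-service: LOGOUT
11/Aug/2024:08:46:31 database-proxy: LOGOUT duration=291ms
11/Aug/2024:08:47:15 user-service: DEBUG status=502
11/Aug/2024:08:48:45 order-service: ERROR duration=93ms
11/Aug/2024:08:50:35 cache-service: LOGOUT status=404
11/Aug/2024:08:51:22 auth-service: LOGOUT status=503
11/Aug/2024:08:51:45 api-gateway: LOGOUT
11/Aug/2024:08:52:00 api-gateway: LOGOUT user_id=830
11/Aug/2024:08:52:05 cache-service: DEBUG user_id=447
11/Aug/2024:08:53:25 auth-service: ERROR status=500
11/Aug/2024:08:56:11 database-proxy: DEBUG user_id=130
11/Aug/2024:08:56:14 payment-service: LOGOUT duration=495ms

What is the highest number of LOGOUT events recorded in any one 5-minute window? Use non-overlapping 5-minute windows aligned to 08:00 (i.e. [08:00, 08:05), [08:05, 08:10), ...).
4

To find the burst window:

1. Divide the log period into non-overlapping 5-minute windows starting at 08:00
2. Count LOGOUT events in each window
3. Find the window with maximum count
4. Maximum events in a window: 4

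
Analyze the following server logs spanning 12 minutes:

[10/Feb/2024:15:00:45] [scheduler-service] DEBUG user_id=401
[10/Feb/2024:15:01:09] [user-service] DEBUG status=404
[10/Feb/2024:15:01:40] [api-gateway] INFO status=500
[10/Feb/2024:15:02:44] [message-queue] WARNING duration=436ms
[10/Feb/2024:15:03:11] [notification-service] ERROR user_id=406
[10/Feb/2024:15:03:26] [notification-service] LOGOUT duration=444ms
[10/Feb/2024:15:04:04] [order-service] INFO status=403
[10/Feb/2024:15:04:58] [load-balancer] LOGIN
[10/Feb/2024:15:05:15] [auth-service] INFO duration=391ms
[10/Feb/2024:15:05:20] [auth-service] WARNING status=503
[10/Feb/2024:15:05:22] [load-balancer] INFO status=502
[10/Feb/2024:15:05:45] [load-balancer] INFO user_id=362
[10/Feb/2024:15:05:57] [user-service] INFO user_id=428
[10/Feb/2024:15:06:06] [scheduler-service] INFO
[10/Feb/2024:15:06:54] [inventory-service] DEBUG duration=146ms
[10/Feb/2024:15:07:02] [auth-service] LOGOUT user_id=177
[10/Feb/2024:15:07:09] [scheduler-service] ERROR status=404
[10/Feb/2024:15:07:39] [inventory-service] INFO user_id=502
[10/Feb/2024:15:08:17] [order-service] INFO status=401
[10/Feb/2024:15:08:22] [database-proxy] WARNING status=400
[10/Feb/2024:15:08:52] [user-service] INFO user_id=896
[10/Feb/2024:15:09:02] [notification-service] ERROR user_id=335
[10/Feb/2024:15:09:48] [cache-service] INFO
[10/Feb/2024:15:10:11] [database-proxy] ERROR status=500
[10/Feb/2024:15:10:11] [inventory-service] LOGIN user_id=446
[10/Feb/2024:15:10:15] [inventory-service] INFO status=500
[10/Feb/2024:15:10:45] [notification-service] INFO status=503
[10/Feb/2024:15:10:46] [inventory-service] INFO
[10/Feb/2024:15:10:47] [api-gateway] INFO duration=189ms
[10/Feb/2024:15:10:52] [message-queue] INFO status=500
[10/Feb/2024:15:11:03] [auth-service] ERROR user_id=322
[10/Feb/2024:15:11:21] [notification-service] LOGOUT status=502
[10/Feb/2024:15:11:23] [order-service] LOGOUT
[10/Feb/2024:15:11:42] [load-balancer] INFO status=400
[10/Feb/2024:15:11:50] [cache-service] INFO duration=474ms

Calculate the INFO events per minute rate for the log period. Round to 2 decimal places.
1.5

To calculate the rate:

1. Count total INFO events: 18
2. Total time period: 12 minutes
3. Rate = 18 / 12 = 1.5 events per minute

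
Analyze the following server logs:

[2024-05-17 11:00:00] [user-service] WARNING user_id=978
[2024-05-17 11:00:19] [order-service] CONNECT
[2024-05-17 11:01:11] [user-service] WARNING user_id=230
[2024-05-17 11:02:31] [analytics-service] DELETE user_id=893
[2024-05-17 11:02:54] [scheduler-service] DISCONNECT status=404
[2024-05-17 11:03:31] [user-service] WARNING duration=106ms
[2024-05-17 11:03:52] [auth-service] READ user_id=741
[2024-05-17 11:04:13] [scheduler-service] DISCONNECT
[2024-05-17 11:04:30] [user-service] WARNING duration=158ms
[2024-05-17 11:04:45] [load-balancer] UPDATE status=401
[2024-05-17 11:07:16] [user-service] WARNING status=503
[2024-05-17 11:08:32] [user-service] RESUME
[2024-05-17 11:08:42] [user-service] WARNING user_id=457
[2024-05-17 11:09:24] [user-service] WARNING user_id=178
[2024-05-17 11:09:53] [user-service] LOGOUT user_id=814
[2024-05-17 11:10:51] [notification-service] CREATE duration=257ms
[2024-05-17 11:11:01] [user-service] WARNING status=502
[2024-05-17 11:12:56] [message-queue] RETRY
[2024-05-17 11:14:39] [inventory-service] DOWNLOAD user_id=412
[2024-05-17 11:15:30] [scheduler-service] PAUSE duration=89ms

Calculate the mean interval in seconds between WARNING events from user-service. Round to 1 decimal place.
94.4

To calculate average interval:

1. Find all WARNING events for user-service in order
2. Calculate time gaps between consecutive events
3. Compute mean of gaps: 661 / 7 = 94.4 seconds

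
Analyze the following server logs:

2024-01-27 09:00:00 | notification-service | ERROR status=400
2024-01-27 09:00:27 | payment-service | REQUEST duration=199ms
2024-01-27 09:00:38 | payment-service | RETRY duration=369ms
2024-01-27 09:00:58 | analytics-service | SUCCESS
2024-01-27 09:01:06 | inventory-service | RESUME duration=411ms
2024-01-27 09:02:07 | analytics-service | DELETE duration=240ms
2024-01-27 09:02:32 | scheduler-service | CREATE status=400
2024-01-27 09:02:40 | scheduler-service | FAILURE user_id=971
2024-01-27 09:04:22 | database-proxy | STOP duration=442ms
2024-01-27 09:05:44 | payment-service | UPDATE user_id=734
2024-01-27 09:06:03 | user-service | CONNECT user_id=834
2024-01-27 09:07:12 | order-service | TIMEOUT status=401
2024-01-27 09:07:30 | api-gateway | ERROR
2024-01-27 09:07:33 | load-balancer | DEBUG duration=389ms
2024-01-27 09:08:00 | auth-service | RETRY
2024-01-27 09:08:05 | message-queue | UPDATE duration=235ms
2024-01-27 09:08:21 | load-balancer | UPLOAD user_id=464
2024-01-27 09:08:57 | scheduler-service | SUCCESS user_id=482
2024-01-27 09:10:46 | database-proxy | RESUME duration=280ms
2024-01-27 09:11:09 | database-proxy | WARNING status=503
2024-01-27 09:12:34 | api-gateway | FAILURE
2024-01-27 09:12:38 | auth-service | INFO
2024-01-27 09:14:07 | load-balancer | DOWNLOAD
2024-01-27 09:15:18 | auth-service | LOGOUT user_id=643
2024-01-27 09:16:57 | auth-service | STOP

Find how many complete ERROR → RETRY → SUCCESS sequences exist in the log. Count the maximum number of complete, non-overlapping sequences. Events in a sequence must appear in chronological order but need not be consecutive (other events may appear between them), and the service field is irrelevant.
2

To count sequences:

1. Look for pattern: ERROR → RETRY → SUCCESS
2. Greedily scan the log in chronological order, matching each sequence element in turn (ignoring service)
3. Each time the full pattern completes, increment the count and restart matching from the next event
4. Complete non-overlapping sequences found: 2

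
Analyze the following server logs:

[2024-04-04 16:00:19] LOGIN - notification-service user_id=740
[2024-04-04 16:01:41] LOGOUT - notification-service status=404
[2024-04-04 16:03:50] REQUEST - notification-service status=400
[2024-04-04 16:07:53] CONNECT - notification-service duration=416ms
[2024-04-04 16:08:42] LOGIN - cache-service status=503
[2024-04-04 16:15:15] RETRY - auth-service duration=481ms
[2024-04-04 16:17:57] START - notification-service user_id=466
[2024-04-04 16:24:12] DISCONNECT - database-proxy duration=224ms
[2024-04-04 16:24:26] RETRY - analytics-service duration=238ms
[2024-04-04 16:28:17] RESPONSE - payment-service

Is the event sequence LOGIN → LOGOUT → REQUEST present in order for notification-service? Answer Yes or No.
Yes

To verify sequence order:

1. Find all events in sequence LOGIN → LOGOUT → REQUEST for notification-service
2. Extract their timestamps
3. Check if timestamps are in ascending order
4. Result: Yes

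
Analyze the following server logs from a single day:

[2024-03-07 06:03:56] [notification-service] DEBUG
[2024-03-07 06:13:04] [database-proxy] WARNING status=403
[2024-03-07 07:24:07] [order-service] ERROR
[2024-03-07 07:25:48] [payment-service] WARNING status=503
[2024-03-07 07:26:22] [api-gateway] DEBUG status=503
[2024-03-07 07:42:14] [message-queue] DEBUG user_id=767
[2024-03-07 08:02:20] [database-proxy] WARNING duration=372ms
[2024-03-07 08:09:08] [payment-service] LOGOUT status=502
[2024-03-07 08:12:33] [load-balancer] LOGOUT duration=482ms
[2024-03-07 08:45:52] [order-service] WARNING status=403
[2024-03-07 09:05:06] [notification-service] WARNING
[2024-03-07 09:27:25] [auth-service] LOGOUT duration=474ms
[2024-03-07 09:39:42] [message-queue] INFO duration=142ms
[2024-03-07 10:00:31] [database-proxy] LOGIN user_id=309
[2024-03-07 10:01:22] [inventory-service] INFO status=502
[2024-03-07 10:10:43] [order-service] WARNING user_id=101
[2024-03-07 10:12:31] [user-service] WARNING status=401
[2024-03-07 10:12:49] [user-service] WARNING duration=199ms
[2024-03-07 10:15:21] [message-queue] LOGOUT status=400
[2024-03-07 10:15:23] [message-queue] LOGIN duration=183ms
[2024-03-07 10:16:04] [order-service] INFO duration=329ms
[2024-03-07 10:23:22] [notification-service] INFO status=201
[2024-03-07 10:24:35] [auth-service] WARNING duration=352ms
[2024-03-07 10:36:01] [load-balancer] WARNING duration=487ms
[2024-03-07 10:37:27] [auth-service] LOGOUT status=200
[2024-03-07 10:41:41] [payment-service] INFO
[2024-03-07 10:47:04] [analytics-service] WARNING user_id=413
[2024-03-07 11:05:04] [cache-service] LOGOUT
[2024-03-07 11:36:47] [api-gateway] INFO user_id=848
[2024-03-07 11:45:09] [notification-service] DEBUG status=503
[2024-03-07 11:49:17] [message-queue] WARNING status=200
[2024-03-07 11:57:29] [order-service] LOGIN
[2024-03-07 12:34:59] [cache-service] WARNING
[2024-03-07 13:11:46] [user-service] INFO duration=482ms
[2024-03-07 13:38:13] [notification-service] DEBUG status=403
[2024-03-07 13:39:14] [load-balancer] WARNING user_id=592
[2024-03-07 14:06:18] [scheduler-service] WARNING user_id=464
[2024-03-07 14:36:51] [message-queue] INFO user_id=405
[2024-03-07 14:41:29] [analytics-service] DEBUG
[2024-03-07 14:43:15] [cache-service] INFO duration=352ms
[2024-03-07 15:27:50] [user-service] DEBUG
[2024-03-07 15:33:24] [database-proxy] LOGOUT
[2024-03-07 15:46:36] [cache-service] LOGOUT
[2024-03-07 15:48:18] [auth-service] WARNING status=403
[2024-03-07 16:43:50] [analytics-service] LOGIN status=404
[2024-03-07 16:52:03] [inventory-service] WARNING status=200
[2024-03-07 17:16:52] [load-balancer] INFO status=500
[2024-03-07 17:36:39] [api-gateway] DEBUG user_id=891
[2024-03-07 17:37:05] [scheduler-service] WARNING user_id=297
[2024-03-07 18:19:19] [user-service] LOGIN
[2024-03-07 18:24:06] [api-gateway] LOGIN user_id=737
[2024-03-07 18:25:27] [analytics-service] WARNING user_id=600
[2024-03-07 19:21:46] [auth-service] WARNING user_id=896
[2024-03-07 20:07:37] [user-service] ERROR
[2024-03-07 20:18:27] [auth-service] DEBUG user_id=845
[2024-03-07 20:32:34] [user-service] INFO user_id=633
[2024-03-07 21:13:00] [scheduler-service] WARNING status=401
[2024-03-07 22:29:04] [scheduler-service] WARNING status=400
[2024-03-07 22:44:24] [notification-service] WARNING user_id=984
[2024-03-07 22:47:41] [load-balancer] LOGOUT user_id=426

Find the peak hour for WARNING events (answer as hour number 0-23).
10

To find the peak hour:

1. Group all WARNING events by hour
2. Count events in each hour
3. Find hour with maximum count
4. Peak hour: 10 (with 6 events)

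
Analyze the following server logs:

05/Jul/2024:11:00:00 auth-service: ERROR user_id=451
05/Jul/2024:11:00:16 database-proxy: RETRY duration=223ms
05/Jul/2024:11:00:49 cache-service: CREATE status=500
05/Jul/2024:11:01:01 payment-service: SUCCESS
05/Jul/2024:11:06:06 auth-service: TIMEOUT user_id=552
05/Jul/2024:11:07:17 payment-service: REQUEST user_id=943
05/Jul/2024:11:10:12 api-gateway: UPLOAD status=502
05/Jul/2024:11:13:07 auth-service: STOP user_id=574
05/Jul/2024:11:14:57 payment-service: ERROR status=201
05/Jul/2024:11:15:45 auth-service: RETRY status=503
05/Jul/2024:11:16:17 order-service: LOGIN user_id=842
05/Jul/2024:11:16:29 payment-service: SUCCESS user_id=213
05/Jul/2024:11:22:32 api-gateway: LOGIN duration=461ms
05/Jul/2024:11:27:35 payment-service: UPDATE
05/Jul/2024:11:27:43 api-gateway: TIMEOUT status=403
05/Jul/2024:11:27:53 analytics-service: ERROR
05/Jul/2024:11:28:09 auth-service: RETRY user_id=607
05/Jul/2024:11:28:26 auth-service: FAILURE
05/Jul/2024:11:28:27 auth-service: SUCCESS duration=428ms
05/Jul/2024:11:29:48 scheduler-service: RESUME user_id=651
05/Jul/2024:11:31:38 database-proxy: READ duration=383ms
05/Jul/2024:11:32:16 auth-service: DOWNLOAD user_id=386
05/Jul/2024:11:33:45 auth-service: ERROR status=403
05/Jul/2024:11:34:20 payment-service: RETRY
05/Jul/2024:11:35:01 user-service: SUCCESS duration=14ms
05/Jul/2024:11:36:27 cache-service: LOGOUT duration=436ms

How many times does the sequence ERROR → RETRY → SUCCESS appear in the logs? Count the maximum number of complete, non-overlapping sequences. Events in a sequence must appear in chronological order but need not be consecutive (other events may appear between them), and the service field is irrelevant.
4

To count sequences:

1. Look for pattern: ERROR → RETRY → SUCCESS
2. Greedily scan the log in chronological order, matching each sequence element in turn (ignoring service)
3. Each time the full pattern completes, increment the count and restart matching from the next event
4. Complete non-overlapping sequences found: 4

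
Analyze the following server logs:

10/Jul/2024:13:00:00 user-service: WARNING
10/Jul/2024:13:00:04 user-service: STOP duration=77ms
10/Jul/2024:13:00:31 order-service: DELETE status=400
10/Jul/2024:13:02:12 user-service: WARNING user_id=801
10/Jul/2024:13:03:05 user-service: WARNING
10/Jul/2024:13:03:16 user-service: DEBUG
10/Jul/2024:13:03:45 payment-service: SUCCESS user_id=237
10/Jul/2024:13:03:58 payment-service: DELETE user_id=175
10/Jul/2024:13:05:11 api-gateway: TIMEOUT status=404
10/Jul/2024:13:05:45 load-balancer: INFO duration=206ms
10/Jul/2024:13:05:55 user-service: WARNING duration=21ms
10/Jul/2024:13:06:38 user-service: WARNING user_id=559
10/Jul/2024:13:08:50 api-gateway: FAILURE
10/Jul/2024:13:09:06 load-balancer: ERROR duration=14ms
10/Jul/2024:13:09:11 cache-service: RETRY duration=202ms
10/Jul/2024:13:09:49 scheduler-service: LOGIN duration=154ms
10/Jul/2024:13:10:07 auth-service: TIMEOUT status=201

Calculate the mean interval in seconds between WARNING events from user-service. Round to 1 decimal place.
99.5

To calculate average interval:

1. Find all WARNING events for user-service in order
2. Calculate time gaps between consecutive events
3. Compute mean of gaps: 398 / 4 = 99.5 seconds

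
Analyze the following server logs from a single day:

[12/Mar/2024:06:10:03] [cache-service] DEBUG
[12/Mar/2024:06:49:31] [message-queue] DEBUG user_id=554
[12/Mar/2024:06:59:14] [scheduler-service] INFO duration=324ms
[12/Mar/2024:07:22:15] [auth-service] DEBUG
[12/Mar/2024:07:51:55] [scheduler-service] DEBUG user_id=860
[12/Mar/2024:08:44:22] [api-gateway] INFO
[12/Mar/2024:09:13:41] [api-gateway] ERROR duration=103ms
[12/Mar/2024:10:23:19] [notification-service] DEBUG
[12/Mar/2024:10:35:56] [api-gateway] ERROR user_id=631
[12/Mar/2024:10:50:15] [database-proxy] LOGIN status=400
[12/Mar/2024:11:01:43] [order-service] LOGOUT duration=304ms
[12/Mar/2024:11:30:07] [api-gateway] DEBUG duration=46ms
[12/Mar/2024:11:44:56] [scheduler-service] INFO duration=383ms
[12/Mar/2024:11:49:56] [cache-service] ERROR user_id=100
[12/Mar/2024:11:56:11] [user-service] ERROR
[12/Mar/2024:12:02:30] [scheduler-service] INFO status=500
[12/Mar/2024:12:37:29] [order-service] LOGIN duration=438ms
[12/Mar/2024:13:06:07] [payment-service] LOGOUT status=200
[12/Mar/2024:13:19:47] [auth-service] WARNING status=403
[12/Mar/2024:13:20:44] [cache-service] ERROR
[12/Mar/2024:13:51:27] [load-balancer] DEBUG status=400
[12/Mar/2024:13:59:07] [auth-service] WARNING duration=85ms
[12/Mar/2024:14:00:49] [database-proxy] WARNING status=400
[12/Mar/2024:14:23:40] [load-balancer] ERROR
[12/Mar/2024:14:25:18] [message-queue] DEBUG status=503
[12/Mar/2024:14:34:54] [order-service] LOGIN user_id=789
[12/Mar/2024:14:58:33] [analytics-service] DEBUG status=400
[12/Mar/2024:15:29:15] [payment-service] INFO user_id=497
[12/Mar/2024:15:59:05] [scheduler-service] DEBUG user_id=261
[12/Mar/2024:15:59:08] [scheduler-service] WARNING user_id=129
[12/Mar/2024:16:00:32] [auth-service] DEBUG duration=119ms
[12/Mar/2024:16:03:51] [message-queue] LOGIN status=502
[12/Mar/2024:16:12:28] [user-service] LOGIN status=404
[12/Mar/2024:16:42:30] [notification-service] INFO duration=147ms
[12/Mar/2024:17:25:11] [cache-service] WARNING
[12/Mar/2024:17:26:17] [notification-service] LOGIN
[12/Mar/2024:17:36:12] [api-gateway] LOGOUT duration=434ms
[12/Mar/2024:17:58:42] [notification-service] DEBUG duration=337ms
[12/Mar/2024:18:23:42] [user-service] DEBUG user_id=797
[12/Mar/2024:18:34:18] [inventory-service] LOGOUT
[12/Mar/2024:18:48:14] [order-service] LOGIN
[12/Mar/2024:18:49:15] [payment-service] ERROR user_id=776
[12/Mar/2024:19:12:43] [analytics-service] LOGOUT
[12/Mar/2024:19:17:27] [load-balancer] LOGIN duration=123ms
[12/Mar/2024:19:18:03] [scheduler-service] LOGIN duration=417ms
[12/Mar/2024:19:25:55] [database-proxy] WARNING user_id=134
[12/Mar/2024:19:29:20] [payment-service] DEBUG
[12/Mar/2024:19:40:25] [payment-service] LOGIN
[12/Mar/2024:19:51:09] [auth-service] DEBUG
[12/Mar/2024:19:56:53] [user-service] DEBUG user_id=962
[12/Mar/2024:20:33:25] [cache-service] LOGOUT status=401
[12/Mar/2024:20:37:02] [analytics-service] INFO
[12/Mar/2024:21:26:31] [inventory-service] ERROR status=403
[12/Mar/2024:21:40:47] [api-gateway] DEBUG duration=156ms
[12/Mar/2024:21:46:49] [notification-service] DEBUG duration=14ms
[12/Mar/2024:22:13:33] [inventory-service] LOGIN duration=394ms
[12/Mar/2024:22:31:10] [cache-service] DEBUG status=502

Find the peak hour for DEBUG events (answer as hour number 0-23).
19

To find the peak hour:

1. Group all DEBUG events by hour
2. Count events in each hour
3. Find hour with maximum count
4. Peak hour: 19 (with 3 events)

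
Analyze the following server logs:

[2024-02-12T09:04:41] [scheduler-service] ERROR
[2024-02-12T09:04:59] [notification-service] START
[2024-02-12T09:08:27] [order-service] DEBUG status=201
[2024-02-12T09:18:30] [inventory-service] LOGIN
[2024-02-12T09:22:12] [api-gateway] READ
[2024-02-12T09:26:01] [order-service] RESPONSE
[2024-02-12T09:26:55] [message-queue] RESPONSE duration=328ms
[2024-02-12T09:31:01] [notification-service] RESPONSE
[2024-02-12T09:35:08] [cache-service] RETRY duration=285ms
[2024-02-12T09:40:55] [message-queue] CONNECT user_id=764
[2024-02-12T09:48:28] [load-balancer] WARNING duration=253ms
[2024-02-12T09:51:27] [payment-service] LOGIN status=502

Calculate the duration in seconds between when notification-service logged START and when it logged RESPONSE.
1562

To find the time between events:

1. Locate the first START event for notification-service: 2024-02-12T09:04:59
2. Locate the first RESPONSE event for notification-service: 2024-02-12T09:31:01
3. Calculate the difference: 2024-02-12T09:31:01 - 2024-02-12T09:04:59 = 1562 seconds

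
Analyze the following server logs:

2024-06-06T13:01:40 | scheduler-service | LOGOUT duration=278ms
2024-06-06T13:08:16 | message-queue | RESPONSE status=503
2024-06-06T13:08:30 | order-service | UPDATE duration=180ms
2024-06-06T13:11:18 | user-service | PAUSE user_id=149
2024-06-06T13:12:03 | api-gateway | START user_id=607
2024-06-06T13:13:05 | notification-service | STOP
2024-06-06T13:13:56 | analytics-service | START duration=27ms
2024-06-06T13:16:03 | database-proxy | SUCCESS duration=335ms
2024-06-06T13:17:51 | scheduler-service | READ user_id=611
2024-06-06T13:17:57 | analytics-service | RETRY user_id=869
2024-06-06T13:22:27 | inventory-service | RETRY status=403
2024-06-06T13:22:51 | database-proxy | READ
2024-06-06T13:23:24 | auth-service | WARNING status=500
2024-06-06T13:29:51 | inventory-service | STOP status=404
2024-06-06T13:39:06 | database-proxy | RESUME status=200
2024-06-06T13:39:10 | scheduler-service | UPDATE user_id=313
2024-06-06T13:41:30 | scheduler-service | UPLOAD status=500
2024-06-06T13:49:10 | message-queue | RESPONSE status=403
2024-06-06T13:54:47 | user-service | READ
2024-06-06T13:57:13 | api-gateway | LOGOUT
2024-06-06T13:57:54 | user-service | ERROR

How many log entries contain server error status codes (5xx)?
3

To find matching entries:

1. Pattern to match: server error status codes (5xx)
2. Scan each log entry for the pattern
3. Count matches: 3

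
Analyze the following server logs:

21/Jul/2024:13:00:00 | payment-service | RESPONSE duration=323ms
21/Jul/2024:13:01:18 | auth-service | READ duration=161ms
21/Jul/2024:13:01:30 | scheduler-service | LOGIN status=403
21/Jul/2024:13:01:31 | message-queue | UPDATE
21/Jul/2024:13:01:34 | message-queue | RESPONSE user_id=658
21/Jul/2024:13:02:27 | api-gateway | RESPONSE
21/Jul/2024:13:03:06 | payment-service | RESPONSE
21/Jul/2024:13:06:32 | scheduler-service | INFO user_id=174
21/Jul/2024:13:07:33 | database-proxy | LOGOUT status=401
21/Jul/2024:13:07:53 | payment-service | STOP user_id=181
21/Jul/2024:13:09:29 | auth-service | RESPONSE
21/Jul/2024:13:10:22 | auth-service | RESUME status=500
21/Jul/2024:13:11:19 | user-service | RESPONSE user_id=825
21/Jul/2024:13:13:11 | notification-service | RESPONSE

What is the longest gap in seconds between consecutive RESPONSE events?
383

To find the longest gap:

1. Extract all RESPONSE events in chronological order
2. Calculate time differences between consecutive events
3. Find the maximum difference
4. Longest gap: 383 seconds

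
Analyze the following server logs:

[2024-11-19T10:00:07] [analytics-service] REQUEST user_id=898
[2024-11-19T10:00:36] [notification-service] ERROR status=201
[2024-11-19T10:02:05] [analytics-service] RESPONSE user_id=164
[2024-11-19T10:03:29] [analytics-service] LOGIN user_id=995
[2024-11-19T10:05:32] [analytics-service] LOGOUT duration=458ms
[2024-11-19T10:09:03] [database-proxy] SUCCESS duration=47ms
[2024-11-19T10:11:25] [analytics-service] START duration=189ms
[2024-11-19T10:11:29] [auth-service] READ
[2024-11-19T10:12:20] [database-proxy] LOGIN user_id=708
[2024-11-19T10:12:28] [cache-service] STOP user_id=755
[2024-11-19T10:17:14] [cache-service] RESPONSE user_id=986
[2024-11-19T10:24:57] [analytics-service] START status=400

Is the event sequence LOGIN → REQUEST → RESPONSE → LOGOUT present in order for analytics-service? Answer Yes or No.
No

To verify sequence order:

1. Find all events in sequence LOGIN → REQUEST → RESPONSE → LOGOUT for analytics-service
2. Extract their timestamps
3. Check if timestamps are in ascending order
4. Result: No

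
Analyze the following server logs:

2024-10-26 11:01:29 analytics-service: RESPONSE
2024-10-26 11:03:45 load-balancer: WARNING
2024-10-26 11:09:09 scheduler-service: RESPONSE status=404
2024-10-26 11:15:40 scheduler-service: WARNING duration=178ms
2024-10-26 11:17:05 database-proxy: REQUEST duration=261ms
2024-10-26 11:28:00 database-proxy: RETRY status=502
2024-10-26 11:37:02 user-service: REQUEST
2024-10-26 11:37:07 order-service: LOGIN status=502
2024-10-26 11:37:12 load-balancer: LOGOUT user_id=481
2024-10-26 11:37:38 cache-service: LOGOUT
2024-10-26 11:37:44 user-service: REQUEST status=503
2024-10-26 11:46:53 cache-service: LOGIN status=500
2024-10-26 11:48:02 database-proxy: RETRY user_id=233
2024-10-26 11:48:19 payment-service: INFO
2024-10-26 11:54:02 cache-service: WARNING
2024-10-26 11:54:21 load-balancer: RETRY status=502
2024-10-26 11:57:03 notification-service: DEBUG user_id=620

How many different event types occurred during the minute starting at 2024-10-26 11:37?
3

To count unique event types:

1. Filter events in the minute starting at 2024-10-26 11:37
2. Extract event types from matching entries
3. Count unique types: 3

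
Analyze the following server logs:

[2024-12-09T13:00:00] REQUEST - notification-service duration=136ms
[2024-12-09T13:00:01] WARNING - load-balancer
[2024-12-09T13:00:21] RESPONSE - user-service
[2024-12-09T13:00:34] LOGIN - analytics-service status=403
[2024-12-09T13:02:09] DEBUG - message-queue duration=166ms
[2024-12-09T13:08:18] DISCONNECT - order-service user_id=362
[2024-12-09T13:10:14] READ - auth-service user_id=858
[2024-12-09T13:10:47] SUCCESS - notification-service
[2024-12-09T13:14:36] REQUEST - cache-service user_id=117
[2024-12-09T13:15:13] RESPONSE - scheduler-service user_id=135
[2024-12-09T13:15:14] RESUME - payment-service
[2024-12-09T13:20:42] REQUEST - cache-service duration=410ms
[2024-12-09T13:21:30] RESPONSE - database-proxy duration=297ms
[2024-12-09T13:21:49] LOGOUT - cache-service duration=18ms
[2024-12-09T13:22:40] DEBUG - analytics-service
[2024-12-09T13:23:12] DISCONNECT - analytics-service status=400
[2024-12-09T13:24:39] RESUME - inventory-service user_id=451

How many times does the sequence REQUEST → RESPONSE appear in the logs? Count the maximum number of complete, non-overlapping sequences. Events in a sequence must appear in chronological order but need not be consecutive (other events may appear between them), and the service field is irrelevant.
3

To count sequences:

1. Look for pattern: REQUEST → RESPONSE
2. Greedily scan the log in chronological order, matching each sequence element in turn (ignoring service)
3. Each time the full pattern completes, increment the count and restart matching from the next event
4. Complete non-overlapping sequences found: 3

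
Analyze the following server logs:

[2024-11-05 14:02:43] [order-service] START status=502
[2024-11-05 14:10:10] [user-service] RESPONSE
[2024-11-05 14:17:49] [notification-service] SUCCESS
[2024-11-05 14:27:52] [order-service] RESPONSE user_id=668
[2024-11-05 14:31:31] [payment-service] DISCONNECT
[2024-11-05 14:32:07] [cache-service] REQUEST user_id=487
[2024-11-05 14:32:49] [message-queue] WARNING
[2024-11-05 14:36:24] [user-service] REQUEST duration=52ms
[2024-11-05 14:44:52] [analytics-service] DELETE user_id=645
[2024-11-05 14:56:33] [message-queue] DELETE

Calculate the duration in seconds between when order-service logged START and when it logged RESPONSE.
1509

To find the time between events:

1. Locate the first START event for order-service: 2024-11-05 14:02:43
2. Locate the first RESPONSE event for order-service: 2024-11-05 14:27:52
3. Calculate the difference: 2024-11-05 14:27:52 - 2024-11-05 14:02:43 = 1509 seconds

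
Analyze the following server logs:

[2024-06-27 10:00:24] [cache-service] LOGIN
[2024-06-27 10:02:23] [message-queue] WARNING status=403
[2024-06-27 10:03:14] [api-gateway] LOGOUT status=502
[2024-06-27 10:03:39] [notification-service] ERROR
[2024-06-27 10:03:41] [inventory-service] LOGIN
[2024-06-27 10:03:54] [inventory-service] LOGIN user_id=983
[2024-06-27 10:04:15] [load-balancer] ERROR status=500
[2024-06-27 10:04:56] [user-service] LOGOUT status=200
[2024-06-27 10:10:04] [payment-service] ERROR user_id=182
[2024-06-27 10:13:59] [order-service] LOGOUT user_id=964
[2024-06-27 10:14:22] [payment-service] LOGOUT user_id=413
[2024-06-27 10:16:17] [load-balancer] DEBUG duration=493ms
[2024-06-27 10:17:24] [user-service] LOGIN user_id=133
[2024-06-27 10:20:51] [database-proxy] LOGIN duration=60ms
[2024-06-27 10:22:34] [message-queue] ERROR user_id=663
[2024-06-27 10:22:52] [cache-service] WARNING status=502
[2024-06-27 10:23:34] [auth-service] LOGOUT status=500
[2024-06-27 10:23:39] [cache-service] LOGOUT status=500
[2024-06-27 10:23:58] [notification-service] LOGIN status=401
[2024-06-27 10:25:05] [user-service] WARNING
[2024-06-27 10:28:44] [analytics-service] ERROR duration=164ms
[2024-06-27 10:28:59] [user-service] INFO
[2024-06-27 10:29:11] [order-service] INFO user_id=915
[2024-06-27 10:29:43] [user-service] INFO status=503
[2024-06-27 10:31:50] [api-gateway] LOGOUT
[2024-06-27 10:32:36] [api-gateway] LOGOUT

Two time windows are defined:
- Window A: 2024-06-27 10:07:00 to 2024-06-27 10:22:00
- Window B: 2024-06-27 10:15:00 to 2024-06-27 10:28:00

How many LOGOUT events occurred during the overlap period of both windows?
0

To find overlap events:

1. Window A: 2024-06-27 10:07:00 to 2024-06-27 10:22:00
2. Window B: 2024-06-27 10:15:00 to 2024-06-27 10:28:00
3. Overlap period: 2024-06-27 10:15:00 to 2024-06-27 10:22:00
4. Count LOGOUT events in overlap: 0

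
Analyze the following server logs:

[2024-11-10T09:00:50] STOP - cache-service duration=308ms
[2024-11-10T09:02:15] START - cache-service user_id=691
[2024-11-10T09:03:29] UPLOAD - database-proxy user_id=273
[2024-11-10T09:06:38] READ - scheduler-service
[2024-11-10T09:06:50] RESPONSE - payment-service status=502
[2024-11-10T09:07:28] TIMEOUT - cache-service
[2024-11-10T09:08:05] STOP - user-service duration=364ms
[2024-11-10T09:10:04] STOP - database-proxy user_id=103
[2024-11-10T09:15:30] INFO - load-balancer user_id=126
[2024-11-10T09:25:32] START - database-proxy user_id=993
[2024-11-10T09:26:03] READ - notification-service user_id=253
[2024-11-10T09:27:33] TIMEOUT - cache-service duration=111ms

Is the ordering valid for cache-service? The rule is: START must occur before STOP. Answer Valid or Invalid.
Invalid

To validate ordering:

1. Required order: START → STOP
2. Rule: START must occur before STOP
3. Check actual order of events for cache-service
4. Result: Invalid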